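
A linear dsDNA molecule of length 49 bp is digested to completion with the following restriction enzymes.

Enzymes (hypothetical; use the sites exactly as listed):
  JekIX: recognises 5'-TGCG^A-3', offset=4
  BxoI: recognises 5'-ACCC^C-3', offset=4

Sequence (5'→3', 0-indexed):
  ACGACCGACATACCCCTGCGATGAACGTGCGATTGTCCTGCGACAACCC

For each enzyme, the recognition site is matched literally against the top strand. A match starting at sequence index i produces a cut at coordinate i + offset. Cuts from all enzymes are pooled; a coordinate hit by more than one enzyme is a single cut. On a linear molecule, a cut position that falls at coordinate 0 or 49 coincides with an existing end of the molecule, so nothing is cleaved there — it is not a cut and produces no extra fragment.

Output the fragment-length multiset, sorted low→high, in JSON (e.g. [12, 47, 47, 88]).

[5,7,11,11,15]

Site scan:
  JekIX TGCGA/4: at [16, 27, 38] ⇒ [20, 31, 42]
  BxoI ACCCC/4: at [11] ⇒ [15]

Pooled cuts: [15, 20, 31, 42]

Fragments:
  [0,15): 15 bp
  [15,20): 5 bp
  [20,31): 11 bp
  [31,42): 11 bp
  [42,49): 7 bp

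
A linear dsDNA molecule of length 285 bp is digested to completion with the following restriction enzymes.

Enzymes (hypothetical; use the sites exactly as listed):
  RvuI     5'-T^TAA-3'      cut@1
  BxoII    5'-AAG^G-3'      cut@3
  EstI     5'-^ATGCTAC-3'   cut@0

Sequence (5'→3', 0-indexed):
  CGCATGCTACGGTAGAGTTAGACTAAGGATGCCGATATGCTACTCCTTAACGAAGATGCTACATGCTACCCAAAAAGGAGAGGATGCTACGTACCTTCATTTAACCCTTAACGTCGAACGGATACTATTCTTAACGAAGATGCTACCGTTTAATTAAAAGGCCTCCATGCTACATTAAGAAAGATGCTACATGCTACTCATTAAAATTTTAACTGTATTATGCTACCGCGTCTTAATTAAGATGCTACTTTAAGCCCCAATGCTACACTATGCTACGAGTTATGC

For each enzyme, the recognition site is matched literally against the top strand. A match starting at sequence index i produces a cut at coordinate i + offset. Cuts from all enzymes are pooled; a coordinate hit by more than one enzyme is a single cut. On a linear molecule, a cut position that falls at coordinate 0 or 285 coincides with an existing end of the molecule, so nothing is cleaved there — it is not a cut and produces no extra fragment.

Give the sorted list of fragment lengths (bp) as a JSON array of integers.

Per-enzyme occurrences:
  RvuI (TTAA, off=1): starts [46, 100, 107, 130, 149, 153, 174, 200, 208, 232, 236, 249] → cuts [47, 101, 108, 131, 150, 154, 175, 201, 209, 233, 237, 250]
  BxoII (AAGG, off=3): starts [24, 74, 157] → cuts [27, 77, 160]
  EstI (ATGCTAC, off=0): starts [3, 36, 55, 62, 83, 139, 166, 183, 190, 219, 241, 259, 269] → cuts [3, 36, 55, 62, 83, 139, 166, 183, 190, 219, 241, 259, 269]

Pooled cuts: [3, 27, 36, 47, 55, 62, 77, 83, 101, 108, 131, 139, 150, 154, 160, 166, 175, 183, 190, 201, 209, 219, 233, 237, 241, 250, 259, 269]

Fragments:
  [0,3): 3 bp
  [3,27): 24 bp
  [27,36): 9 bp
  [36,47): 11 bp
  [47,55): 8 bp
  [55,62): 7 bp
  [62,77): 15 bp
  [77,83): 6 bp
  [83,101): 18 bp
  [101,108): 7 bp
  [108,131): 23 bp
  [131,139): 8 bp
  [139,150): 11 bp
  [150,154): 4 bp
  [154,160): 6 bp
  [160,166): 6 bp
  [166,175): 9 bp
  [175,183): 8 bp
  [183,190): 7 bp
  [190,201): 11 bp
  [201,209): 8 bp
  [209,219): 10 bp
  [219,233): 14 bp
  [233,237): 4 bp
  [237,241): 4 bp
  [241,250): 9 bp
  [250,259): 9 bp
  [259,269): 10 bp
  [269,285): 16 bp

[3,4,4,4,6,6,6,7,7,7,8,8,8,8,9,9,9,9,10,10,11,11,11,14,15,16,18,23,24]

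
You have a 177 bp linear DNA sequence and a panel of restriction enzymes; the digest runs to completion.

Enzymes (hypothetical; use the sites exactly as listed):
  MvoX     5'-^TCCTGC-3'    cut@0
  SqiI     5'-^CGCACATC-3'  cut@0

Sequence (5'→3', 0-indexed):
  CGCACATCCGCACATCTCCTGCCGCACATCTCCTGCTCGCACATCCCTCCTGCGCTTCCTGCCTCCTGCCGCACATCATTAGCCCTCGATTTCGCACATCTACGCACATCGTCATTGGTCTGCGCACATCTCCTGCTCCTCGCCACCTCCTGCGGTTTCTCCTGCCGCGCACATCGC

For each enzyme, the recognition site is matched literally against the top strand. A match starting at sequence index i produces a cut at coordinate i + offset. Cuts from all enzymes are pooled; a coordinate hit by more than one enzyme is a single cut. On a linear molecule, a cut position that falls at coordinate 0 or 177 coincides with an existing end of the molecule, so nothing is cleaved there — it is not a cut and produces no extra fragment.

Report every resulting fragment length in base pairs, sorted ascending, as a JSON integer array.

[6,6,7,7,8,8,8,8,8,9,10,10,10,12,17,20,23]

Scan for sites:
  MvoX (TCCTGC, off=0): starts [16, 30, 47, 56, 63, 130, 147, 159] → cuts [16, 30, 47, 56, 63, 130, 147, 159]
  SqiI (CGCACATC, off=0): starts [0, 8, 22, 37, 69, 92, 102, 122, 167] → cuts [8, 22, 37, 69, 92, 102, 122, 167] (position 0 is a terminus of the linear molecule — no cut)

Pooled cuts: [8, 16, 22, 30, 37, 47, 56, 63, 69, 92, 102, 122, 130, 147, 159, 167]

Fragment lengths:
  [0,8): 8 bp
  [8,16): 8 bp
  [16,22): 6 bp
  [22,30): 8 bp
  [30,37): 7 bp
  [37,47): 10 bp
  [47,56): 9 bp
  [56,63): 7 bp
  [63,69): 6 bp
  [69,92): 23 bp
  [92,102): 10 bp
  [102,122): 20 bp
  [122,130): 8 bp
  [130,147): 17 bp
  [147,159): 12 bp
  [159,167): 8 bp
  [167,177): 10 bp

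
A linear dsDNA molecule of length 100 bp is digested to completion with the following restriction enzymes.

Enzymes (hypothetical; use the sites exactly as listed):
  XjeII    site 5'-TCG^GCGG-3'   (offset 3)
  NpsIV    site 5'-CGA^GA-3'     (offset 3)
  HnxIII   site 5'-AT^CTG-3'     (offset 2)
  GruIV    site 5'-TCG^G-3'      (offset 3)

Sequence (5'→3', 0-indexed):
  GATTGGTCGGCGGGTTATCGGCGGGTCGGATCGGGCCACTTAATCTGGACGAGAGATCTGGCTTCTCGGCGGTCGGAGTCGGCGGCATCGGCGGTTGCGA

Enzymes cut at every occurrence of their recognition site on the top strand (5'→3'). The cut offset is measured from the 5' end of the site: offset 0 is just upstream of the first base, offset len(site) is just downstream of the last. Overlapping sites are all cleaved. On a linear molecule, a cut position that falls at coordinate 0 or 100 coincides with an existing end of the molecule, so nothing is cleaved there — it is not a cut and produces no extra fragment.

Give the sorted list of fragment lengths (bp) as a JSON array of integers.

[5,5,6,7,8,8,9,9,10,11,11,11]

Per-enzyme occurrences:
  XjeII TCGGCGG/3: at [6, 17, 65, 78, 87] ⇒ [9, 20, 68, 81, 90]
  NpsIV CGAGA/3: at [49] ⇒ [52]
  HnxIII ATCTG/2: at [42, 55] ⇒ [44, 57]
  GruIV TCGG/3: at [6, 17, 25, 30, 65, 72, 78, 87] ⇒ [9, 20, 28, 33, 68, 75, 81, 90]

All cut coordinates (distinct, sorted): [9, 20, 28, 33, 44, 52, 57, 68, 75, 81, 90]

Fragment lengths:
  [0,9): 9 bp
  [9,20): 11 bp
  [20,28): 8 bp
  [28,33): 5 bp
  [33,44): 11 bp
  [44,52): 8 bp
  [52,57): 5 bp
  [57,68): 11 bp
  [68,75): 7 bp
  [75,81): 6 bp
  [81,90): 9 bp
  [90,100): 10 bp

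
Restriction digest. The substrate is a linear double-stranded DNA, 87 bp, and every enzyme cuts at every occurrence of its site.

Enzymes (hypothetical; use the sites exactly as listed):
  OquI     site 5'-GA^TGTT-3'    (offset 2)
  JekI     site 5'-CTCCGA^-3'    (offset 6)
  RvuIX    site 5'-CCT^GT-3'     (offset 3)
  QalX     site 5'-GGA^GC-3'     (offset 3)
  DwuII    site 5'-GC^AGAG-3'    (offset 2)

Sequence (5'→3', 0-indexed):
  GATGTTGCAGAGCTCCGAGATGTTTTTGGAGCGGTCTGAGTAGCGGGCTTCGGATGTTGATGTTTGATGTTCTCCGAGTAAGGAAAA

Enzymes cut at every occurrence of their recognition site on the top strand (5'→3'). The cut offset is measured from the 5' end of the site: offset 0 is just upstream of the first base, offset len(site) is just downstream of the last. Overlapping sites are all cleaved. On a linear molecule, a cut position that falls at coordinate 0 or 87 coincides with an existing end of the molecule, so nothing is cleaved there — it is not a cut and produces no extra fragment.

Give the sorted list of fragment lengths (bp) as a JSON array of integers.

[2,2,6,6,7,10,10,10,10,24]

Site scan:
  OquI GATGTT/2: at [0, 18, 52, 58, 65] ⇒ [2, 20, 54, 60, 67]
  JekI CTCCGA/6: at [12, 71] ⇒ [18, 77]
  RvuIX (CCTGT, off=3): no sites
  QalX GGAGC/3: at [27] ⇒ [30]
  DwuII GCAGAG/2: at [6] ⇒ [8]

All cut coordinates (distinct, sorted): [2, 8, 18, 20, 30, 54, 60, 67, 77]

Fragment lengths:
  [0,2): 2 bp
  [2,8): 6 bp
  [8,18): 10 bp
  [18,20): 2 bp
  [20,30): 10 bp
  [30,54): 24 bp
  [54,60): 6 bp
  [60,67): 7 bp
  [67,77): 10 bp
  [77,87): 10 bp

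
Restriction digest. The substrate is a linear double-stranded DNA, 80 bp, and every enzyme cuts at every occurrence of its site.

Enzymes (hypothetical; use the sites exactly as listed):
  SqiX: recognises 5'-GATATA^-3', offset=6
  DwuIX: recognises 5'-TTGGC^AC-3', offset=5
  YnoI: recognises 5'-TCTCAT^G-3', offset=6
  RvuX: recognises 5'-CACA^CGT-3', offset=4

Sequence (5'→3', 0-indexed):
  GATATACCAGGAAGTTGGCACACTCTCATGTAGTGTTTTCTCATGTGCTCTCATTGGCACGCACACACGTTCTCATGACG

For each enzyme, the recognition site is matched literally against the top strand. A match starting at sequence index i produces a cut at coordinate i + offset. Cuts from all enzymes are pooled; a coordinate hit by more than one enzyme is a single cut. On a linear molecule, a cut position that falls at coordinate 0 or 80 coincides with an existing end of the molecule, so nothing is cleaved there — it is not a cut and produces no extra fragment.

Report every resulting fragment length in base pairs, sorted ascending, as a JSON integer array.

[4,6,9,9,10,13,14,15]

Site scan:
  SqiX GATATA/6: at [0] ⇒ [6]
  DwuIX TTGGCAC/5: at [14, 53] ⇒ [19, 58]
  YnoI TCTCATG/6: at [23, 38, 70] ⇒ [29, 44, 76]
  RvuX CACACGT/4: at [63] ⇒ [67]

Pooled cuts: [6, 19, 29, 44, 58, 67, 76]

Fragment lengths:
  [0,6): 6 bp
  [6,19): 13 bp
  [19,29): 10 bp
  [29,44): 15 bp
  [44,58): 14 bp
  [58,67): 9 bp
  [67,76): 9 bp
  [76,80): 4 bp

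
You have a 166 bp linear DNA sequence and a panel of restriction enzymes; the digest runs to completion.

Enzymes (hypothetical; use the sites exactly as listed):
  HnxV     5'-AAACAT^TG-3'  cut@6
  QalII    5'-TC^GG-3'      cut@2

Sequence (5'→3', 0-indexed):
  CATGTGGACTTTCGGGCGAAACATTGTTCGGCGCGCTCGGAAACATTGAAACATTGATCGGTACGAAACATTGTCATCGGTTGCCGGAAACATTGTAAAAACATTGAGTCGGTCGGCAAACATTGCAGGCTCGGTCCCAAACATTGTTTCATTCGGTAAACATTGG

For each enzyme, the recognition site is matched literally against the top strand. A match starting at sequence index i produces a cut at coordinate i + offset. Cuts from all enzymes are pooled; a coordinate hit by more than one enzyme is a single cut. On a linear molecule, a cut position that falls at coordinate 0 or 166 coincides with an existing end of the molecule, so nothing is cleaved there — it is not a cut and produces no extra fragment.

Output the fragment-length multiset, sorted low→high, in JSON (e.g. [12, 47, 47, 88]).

[3,4,5,5,6,7,8,8,9,9,9,9,10,11,11,12,12,13,15]

Per-enzyme occurrences:
  HnxV (AAACATTG, off=6): starts [18, 40, 48, 65, 87, 98, 117, 138, 157] → cuts [24, 46, 54, 71, 93, 104, 123, 144, 163]
  QalII (TCGG, off=2): starts [11, 27, 36, 57, 76, 108, 112, 130, 152] → cuts [13, 29, 38, 59, 78, 110, 114, 132, 154]

Pooled cuts: [13, 24, 29, 38, 46, 54, 59, 71, 78, 93, 104, 110, 114, 123, 132, 144, 154, 163]

Fragment lengths:
  [0,13): 13 bp
  [13,24): 11 bp
  [24,29): 5 bp
  [29,38): 9 bp
  [38,46): 8 bp
  [46,54): 8 bp
  [54,59): 5 bp
  [59,71): 12 bp
  [71,78): 7 bp
  [78,93): 15 bp
  [93,104): 11 bp
  [104,110): 6 bp
  [110,114): 4 bp
  [114,123): 9 bp
  [123,132): 9 bp
  [132,144): 12 bp
  [144,154): 10 bp
  [154,163): 9 bp
  [163,166): 3 bp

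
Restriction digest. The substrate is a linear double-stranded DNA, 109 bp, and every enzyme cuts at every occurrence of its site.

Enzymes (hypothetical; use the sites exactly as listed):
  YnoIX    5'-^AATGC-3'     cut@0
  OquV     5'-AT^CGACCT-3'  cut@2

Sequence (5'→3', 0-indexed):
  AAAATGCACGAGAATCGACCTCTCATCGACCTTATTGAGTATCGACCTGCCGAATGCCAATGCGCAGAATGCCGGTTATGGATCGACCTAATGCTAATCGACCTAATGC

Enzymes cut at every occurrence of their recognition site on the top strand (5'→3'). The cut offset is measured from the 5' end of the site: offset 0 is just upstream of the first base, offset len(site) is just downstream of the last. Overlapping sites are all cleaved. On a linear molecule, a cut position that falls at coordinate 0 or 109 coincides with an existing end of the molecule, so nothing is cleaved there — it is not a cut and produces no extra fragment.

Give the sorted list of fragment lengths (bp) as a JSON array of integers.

Site scan:
  YnoIX AATGC/0: at [2, 52, 58, 67, 89, 104] ⇒ [2, 52, 58, 67, 89, 104]
  OquV ATCGACCT/2: at [13, 24, 40, 81, 96] ⇒ [15, 26, 42, 83, 98]

Pooled cuts: [2, 15, 26, 42, 52, 58, 67, 83, 89, 98, 104]

Fragment lengths:
  [0,2): 2 bp
  [2,15): 13 bp
  [15,26): 11 bp
  [26,42): 16 bp
  [42,52): 10 bp
  [52,58): 6 bp
  [58,67): 9 bp
  [67,83): 16 bp
  [83,89): 6 bp
  [89,98): 9 bp
  [98,104): 6 bp
  [104,109): 5 bp

[2,5,6,6,6,9,9,10,11,13,16,16]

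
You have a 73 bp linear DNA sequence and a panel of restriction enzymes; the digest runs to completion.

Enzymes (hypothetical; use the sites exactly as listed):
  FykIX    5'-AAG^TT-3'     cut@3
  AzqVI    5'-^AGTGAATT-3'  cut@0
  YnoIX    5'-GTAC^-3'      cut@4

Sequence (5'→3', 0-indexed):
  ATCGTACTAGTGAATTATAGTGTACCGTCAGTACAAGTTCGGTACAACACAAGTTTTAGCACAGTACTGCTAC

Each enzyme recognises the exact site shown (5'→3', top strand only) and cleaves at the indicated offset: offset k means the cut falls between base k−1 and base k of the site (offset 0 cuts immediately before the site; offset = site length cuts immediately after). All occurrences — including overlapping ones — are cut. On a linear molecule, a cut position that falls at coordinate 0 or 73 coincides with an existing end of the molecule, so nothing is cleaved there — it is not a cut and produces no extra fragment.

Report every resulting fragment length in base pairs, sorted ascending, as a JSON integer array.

Site scan:
  FykIX AAGTT/3: at [34, 50] ⇒ [37, 53]
  AzqVI AGTGAATT/0: at [8] ⇒ [8]
  YnoIX GTAC/4: at [3, 21, 30, 41, 63] ⇒ [7, 25, 34, 45, 67]

Pooled cuts: [7, 8, 25, 34, 37, 45, 53, 67]

Fragments:
  [0,7): 7 bp
  [7,8): 1 bp
  [8,25): 17 bp
  [25,34): 9 bp
  [34,37): 3 bp
  [37,45): 8 bp
  [45,53): 8 bp
  [53,67): 14 bp
  [67,73): 6 bp

[1,3,6,7,8,8,9,14,17]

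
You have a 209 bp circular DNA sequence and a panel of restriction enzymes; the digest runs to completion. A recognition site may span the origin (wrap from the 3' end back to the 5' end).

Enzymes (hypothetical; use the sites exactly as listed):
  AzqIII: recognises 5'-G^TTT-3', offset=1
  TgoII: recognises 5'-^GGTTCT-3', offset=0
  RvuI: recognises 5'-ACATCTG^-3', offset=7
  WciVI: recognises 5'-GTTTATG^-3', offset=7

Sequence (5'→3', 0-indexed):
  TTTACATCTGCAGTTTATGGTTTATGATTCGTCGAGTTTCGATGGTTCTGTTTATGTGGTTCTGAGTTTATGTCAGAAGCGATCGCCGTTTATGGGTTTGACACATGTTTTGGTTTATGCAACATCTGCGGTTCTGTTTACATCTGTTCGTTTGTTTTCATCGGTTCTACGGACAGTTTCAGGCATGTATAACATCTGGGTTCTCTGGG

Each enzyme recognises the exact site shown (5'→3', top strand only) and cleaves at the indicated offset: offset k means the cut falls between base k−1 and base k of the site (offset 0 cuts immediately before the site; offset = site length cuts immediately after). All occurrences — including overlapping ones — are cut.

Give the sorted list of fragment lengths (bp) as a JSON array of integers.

Site scan:
  AzqIII (GTTT, off=1): starts [12, 19, 35, 49, 65, 87, 95, 106, 112, 135, 149, 153, 175, 208] → cuts [0, 13, 20, 36, 50, 66, 88, 96, 107, 113, 136, 150, 154, 176]
  TgoII (GGTTCT, off=0): starts [43, 57, 129, 162, 198] → cuts [43, 57, 129, 162, 198]
  RvuI (ACATCTG, off=7): starts [3, 121, 139, 191] → cuts [10, 128, 146, 198]
  WciVI (GTTTATG, off=7): starts [12, 19, 49, 65, 87, 112] → cuts [19, 26, 56, 72, 94, 119]

All cut coordinates (distinct, sorted): [0, 10, 13, 19, 20, 26, 36, 43, 50, 56, 57, 66, 72, 88, 94, 96, 107, 113, 119, 128, 129, 136, 146, 150, 154, 162, 176, 198]

Fragment lengths:
  0→10: 10 bp
  10→13: 3 bp
  13→19: 6 bp
  19→20: 1 bp
  20→26: 6 bp
  26→36: 10 bp
  36→43: 7 bp
  43→50: 7 bp
  50→56: 6 bp
  56→57: 1 bp
  57→66: 9 bp
  66→72: 6 bp
  72→88: 16 bp
  88→94: 6 bp
  94→96: 2 bp
  96→107: 11 bp
  107→113: 6 bp
  113→119: 6 bp
  119→128: 9 bp
  128→129: 1 bp
  129→136: 7 bp
  136→146: 10 bp
  146→150: 4 bp
  150→154: 4 bp
  154→162: 8 bp
  162→176: 14 bp
  176→198: 22 bp
  198→0 (wrap): 209-198+0 = 11 bp

[1,1,1,2,3,4,4,6,6,6,6,6,6,6,7,7,7,8,9,9,10,10,10,11,11,14,16,22]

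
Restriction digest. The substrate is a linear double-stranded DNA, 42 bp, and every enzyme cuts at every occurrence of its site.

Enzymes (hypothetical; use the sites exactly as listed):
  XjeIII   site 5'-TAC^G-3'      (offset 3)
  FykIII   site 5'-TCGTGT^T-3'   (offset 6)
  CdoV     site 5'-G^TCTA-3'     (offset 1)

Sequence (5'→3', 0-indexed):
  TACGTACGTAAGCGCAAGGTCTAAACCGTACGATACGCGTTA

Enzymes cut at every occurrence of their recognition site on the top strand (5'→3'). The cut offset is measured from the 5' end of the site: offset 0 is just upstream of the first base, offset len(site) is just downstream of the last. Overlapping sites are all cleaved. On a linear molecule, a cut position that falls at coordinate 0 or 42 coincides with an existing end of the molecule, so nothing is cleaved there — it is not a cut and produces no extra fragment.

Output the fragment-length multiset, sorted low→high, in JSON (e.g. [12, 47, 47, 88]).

Per-enzyme occurrences:
  XjeIII (TACG, off=3): starts [0, 4, 28, 33] → cuts [3, 7, 31, 36]
  FykIII (TCGTGTT, off=6): no sites
  CdoV (GTCTA, off=1): starts [18] → cuts [19]

All cut coordinates (distinct, sorted): [3, 7, 19, 31, 36]

Fragment lengths:
  [0,3): 3 bp
  [3,7): 4 bp
  [7,19): 12 bp
  [19,31): 12 bp
  [31,36): 5 bp
  [36,42): 6 bp

[3,4,5,6,12,12]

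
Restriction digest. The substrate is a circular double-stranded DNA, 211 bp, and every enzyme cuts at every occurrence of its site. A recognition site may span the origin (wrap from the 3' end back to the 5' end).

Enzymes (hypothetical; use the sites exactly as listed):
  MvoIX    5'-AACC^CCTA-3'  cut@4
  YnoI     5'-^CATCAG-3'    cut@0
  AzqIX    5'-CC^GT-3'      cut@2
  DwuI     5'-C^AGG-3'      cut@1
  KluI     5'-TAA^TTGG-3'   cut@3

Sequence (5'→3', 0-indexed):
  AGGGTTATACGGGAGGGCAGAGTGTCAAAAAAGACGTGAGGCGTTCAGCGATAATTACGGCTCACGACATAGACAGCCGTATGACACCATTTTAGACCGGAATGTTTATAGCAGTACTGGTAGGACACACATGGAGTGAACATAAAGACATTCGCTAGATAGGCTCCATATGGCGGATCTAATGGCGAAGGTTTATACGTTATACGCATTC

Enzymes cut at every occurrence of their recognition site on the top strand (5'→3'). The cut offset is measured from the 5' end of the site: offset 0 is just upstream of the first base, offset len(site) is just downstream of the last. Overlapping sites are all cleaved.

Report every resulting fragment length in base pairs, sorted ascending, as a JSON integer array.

Per-enzyme occurrences:
  MvoIX (AACCCCTA, off=4): no sites
  YnoI (CATCAG, off=0): no sites
  AzqIX CCGT/2: at [76] ⇒ [78]
  DwuI CAGG/1: at [210] ⇒ [0]
  KluI (TAATTGG, off=3): no sites

All cut coordinates (distinct, sorted): [0, 78]

Fragments:
  0→78: 78 bp
  78→0 (wrap): 211-78+0 = 133 bp

[78,133]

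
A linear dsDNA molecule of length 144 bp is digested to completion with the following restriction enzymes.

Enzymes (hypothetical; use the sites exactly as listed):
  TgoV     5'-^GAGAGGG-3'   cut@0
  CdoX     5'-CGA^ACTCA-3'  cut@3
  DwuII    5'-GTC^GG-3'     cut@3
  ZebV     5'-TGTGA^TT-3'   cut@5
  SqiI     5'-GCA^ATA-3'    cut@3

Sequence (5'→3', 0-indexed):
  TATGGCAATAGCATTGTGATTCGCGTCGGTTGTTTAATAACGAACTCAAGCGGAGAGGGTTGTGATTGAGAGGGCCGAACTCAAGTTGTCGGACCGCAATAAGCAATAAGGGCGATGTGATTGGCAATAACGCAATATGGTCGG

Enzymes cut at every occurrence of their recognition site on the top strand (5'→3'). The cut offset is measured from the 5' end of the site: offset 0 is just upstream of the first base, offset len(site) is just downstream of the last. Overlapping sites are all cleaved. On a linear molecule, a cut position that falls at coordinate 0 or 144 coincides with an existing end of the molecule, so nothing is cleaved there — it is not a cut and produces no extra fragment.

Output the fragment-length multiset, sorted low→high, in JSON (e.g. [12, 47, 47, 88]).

[2,2,6,7,7,8,8,8,8,9,11,12,12,13,15,16]

Per-enzyme occurrences:
  TgoV GAGAGGG/0: at [52, 67] ⇒ [52, 67]
  CdoX CGAACTCA/3: at [40, 75] ⇒ [43, 78]
  DwuII GTCGG/3: at [24, 87, 139] ⇒ [27, 90, 142]
  ZebV TGTGATT/5: at [14, 60, 115] ⇒ [19, 65, 120]
  SqiI GCAATA/3: at [4, 95, 102, 123, 131] ⇒ [7, 98, 105, 126, 134]

Pooled cuts: [7, 19, 27, 43, 52, 65, 67, 78, 90, 98, 105, 120, 126, 134, 142]

Fragment lengths:
  [0,7): 7 bp
  [7,19): 12 bp
  [19,27): 8 bp
  [27,43): 16 bp
  [43,52): 9 bp
  [52,65): 13 bp
  [65,67): 2 bp
  [67,78): 11 bp
  [78,90): 12 bp
  [90,98): 8 bp
  [98,105): 7 bp
  [105,120): 15 bp
  [120,126): 6 bp
  [126,134): 8 bp
  [134,142): 8 bp
  [142,144): 2 bp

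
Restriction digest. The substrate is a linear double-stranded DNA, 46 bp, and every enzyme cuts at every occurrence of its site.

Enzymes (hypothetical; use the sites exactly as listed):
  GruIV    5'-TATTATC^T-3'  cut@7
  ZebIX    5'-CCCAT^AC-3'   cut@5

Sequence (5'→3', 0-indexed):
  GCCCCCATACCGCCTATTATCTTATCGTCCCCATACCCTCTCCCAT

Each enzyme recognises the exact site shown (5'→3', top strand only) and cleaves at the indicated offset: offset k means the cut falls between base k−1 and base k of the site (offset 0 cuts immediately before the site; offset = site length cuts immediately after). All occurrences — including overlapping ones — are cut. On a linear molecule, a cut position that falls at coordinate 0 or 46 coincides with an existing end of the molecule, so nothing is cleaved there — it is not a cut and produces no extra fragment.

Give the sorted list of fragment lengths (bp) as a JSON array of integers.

[8,12,13,13]

Site scan:
  GruIV TATTATCT/7: at [14] ⇒ [21]
  ZebIX CCCATAC/5: at [3, 29] ⇒ [8, 34]

All cut coordinates (distinct, sorted): [8, 21, 34]

Fragments:
  [0,8): 8 bp
  [8,21): 13 bp
  [21,34): 13 bp
  [34,46): 12 bp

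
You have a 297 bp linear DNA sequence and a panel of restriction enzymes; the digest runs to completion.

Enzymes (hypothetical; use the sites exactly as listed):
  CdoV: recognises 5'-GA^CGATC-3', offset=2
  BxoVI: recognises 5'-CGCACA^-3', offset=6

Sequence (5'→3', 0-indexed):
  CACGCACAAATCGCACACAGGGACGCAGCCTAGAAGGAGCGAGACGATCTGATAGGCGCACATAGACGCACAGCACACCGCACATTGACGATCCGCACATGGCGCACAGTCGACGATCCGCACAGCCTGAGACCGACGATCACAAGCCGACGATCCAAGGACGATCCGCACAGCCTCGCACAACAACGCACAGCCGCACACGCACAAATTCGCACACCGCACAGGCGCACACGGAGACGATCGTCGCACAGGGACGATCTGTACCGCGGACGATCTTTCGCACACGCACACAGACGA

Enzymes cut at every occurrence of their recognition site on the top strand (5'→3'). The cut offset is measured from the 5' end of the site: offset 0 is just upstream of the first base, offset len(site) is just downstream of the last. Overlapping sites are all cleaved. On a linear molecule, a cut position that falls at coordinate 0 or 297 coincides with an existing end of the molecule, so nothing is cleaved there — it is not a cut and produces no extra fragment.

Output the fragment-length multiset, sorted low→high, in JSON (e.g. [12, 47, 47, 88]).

[4,4,5,6,6,6,7,7,8,8,8,9,9,10,10,10,10,11,11,11,11,12,12,13,14,14,16,18,27]

Per-enzyme occurrences:
  CdoV GACGATC/2: at [42, 86, 111, 134, 148, 159, 235, 252, 268] ⇒ [44, 88, 113, 136, 150, 161, 237, 254, 270]
  BxoVI CGCACA/6: at [2, 11, 56, 66, 78, 93, 102, 118, 166, 176, 186, 194, 200, 210, 217, 225, 244, 278, 284] ⇒ [8, 17, 62, 72, 84, 99, 108, 124, 172, 182, 192, 200, 206, 216, 223, 231, 250, 284, 290]

All cut coordinates (distinct, sorted): [8, 17, 44, 62, 72, 84, 88, 99, 108, 113, 124, 136, 150, 161, 172, 182, 192, 200, 206, 216, 223, 231, 237, 250, 254, 270, 284, 290]

Fragments:
  [0,8): 8 bp
  [8,17): 9 bp
  [17,44): 27 bp
  [44,62): 18 bp
  [62,72): 10 bp
  [72,84): 12 bp
  [84,88): 4 bp
  [88,99): 11 bp
  [99,108): 9 bp
  [108,113): 5 bp
  [113,124): 11 bp
  [124,136): 12 bp
  [136,150): 14 bp
  [150,161): 11 bp
  [161,172): 11 bp
  [172,182): 10 bp
  [182,192): 10 bp
  [192,200): 8 bp
  [200,206): 6 bp
  [206,216): 10 bp
  [216,223): 7 bp
  [223,231): 8 bp
  [231,237): 6 bp
  [237,250): 13 bp
  [250,254): 4 bp
  [254,270): 16 bp
  [270,284): 14 bp
  [284,290): 6 bp
  [290,297): 7 bp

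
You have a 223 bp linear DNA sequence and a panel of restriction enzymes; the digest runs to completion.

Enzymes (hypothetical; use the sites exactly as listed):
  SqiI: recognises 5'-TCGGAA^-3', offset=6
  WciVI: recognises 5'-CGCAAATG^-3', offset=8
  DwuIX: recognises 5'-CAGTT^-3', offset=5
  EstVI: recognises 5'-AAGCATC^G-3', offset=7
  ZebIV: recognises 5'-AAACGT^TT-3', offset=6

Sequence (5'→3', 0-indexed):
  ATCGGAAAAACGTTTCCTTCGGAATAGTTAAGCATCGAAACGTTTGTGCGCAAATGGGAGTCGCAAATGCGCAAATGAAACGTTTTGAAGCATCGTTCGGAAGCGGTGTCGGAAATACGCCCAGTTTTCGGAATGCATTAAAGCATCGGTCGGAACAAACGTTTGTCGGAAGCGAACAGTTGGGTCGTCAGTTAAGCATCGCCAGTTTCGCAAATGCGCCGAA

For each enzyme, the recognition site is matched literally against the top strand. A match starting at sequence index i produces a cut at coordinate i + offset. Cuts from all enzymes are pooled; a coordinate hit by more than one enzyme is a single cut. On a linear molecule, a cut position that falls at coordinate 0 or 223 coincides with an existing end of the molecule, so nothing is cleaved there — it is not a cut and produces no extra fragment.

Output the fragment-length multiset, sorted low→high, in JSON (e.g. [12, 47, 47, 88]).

Scan for sites:
  SqiI TCGGAA/6: at [1, 18, 96, 108, 127, 149, 165] ⇒ [7, 24, 102, 114, 133, 155, 171]
  WciVI CGCAAATG/8: at [48, 61, 69, 208] ⇒ [56, 69, 77, 216]
  DwuIX CAGTT/5: at [121, 176, 188, 202] ⇒ [126, 181, 193, 207]
  EstVI AAGCATCG/7: at [29, 87, 140, 193] ⇒ [36, 94, 147, 200]
  ZebIV AAACGTTT/6: at [7, 37, 77, 156] ⇒ [13, 43, 83, 162]

Pooled cuts: [7, 13, 24, 36, 43, 56, 69, 77, 83, 94, 102, 114, 126, 133, 147, 155, 162, 171, 181, 193, 200, 207, 216]

Fragment lengths:
  [0,7): 7 bp
  [7,13): 6 bp
  [13,24): 11 bp
  [24,36): 12 bp
  [36,43): 7 bp
  [43,56): 13 bp
  [56,69): 13 bp
  [69,77): 8 bp
  [77,83): 6 bp
  [83,94): 11 bp
  [94,102): 8 bp
  [102,114): 12 bp
  [114,126): 12 bp
  [126,133): 7 bp
  [133,147): 14 bp
  [147,155): 8 bp
  [155,162): 7 bp
  [162,171): 9 bp
  [171,181): 10 bp
  [181,193): 12 bp
  [193,200): 7 bp
  [200,207): 7 bp
  [207,216): 9 bp
  [216,223): 7 bp

[6,6,7,7,7,7,7,7,7,8,8,8,9,9,10,11,11,12,12,12,12,13,13,14]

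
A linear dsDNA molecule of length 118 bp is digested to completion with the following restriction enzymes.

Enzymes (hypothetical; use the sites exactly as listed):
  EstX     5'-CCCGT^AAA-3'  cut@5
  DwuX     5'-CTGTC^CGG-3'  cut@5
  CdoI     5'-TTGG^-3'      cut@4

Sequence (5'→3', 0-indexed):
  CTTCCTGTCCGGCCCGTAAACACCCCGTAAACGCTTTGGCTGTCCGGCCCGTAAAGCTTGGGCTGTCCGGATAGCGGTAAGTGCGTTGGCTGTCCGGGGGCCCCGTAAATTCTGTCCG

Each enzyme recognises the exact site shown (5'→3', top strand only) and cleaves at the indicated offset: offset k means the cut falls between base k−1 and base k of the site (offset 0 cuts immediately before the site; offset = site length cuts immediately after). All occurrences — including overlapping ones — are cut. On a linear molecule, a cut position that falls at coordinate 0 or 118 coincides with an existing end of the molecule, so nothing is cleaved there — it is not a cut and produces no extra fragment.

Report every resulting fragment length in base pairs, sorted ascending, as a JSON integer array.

Site scan:
  EstX (CCCGTAAA, off=5): starts [12, 23, 47, 101] → cuts [17, 28, 52, 106]
  DwuX (CTGTCCGG, off=5): starts [4, 39, 62, 89] → cuts [9, 44, 67, 94]
  CdoI (TTGG, off=4): starts [35, 57, 85] → cuts [39, 61, 89]

Pooled cuts: [9, 17, 28, 39, 44, 52, 61, 67, 89, 94, 106]

Fragments:
  [0,9): 9 bp
  [9,17): 8 bp
  [17,28): 11 bp
  [28,39): 11 bp
  [39,44): 5 bp
  [44,52): 8 bp
  [52,61): 9 bp
  [61,67): 6 bp
  [67,89): 22 bp
  [89,94): 5 bp
  [94,106): 12 bp
  [106,118): 12 bp

[5,5,6,8,8,9,9,11,11,12,12,22]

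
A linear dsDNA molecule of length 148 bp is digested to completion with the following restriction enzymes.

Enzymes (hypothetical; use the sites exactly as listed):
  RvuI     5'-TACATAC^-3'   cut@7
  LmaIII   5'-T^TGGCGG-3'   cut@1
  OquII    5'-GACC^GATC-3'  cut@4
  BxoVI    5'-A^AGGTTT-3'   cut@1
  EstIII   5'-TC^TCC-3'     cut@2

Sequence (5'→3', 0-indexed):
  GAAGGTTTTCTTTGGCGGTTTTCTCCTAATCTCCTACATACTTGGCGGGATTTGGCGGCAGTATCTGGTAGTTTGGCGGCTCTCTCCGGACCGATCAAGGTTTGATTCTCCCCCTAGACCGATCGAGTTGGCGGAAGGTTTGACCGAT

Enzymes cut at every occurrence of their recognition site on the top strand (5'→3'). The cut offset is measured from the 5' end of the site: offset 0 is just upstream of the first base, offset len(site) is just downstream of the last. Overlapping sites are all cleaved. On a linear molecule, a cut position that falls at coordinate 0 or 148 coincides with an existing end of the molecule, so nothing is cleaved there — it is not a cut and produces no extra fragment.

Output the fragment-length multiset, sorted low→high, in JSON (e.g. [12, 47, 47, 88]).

[1,2,5,7,8,8,8,10,10,10,11,11,11,12,13,21]

Site scan:
  RvuI (TACATAC, off=7): starts [34] → cuts [41]
  LmaIII (TTGGCGG, off=1): starts [11, 41, 51, 72, 127] → cuts [12, 42, 52, 73, 128]
  OquII (GACCGATC, off=4): starts [88, 116] → cuts [92, 120]
  BxoVI (AAGGTTT, off=1): starts [1, 96, 134] → cuts [2, 97, 135]
  EstIII (TCTCC, off=2): starts [21, 29, 82, 106] → cuts [23, 31, 84, 108]

All cut coordinates (distinct, sorted): [2, 12, 23, 31, 41, 42, 52, 73, 84, 92, 97, 108, 120, 128, 135]

Fragments:
  [0,2): 2 bp
  [2,12): 10 bp
  [12,23): 11 bp
  [23,31): 8 bp
  [31,41): 10 bp
  [41,42): 1 bp
  [42,52): 10 bp
  [52,73): 21 bp
  [73,84): 11 bp
  [84,92): 8 bp
  [92,97): 5 bp
  [97,108): 11 bp
  [108,120): 12 bp
  [120,128): 8 bp
  [128,135): 7 bp
  [135,148): 13 bp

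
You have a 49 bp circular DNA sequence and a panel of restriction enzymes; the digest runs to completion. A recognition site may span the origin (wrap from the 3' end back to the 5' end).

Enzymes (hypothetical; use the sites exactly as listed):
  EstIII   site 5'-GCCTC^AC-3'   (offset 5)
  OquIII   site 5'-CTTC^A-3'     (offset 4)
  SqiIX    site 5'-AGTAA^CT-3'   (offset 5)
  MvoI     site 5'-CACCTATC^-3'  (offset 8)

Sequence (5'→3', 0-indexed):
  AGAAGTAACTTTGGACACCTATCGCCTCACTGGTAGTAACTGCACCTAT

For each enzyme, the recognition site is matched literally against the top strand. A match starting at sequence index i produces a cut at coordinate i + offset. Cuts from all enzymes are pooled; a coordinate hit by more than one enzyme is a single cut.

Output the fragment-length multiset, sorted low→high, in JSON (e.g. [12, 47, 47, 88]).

Scan for sites:
  EstIII (GCCTCAC, off=5): starts [23] → cuts [28]
  OquIII (CTTCA, off=4): no sites
  SqiIX (AGTAACT, off=5): starts [3, 34] → cuts [8, 39]
  MvoI (CACCTATC, off=8): starts [15] → cuts [23]

Pooled cuts: [8, 23, 28, 39]

Fragment lengths:
  8→23: 15 bp
  23→28: 5 bp
  28→39: 11 bp
  39→8 (wrap): 49-39+8 = 18 bp

[5,11,15,18]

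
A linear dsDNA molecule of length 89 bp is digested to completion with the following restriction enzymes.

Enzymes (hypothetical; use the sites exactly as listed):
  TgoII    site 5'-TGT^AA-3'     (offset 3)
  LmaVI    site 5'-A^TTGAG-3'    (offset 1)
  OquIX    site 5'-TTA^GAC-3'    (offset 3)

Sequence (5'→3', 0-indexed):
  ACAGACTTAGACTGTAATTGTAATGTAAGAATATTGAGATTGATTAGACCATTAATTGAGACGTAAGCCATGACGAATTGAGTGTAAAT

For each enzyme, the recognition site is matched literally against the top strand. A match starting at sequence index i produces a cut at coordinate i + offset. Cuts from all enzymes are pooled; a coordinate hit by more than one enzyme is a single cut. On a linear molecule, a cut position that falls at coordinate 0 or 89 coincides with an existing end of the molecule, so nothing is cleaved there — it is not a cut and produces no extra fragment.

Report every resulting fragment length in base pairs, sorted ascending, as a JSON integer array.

[4,5,6,6,7,8,9,9,13,22]

Scan for sites:
  TgoII TGTAA/3: at [12, 18, 23, 82] ⇒ [15, 21, 26, 85]
  LmaVI ATTGAG/1: at [32, 54, 76] ⇒ [33, 55, 77]
  OquIX TTAGAC/3: at [6, 43] ⇒ [9, 46]

All cut coordinates (distinct, sorted): [9, 15, 21, 26, 33, 46, 55, 77, 85]

Fragments:
  [0,9): 9 bp
  [9,15): 6 bp
  [15,21): 6 bp
  [21,26): 5 bp
  [26,33): 7 bp
  [33,46): 13 bp
  [46,55): 9 bp
  [55,77): 22 bp
  [77,85): 8 bp
  [85,89): 4 bp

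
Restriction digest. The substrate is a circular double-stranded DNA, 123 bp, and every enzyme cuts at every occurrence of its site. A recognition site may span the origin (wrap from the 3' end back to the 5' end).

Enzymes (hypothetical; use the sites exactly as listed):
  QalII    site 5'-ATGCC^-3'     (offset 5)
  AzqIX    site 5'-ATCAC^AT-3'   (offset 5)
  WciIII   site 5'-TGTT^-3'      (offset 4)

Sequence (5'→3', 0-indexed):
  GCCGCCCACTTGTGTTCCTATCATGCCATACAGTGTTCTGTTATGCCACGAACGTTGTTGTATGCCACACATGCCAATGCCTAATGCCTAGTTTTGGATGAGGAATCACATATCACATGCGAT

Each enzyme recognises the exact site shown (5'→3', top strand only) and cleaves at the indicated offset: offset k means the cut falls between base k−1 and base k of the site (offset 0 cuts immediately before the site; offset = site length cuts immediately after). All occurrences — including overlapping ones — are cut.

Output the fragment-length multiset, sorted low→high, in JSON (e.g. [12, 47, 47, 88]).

[5,5,6,7,7,7,9,10,10,11,12,13,21]

Scan for sites:
  QalII (ATGCC, off=5): starts [22, 42, 61, 70, 76, 83, 121] → cuts [3, 27, 47, 66, 75, 81, 88]
  AzqIX (ATCACAT, off=5): starts [104, 111] → cuts [109, 116]
  WciIII (TGTT, off=4): starts [12, 33, 38, 55] → cuts [16, 37, 42, 59]

All cut coordinates (distinct, sorted): [3, 16, 27, 37, 42, 47, 59, 66, 75, 81, 88, 109, 116]

Fragments:
  3→16: 13 bp
  16→27: 11 bp
  27→37: 10 bp
  37→42: 5 bp
  42→47: 5 bp
  47→59: 12 bp
  59→66: 7 bp
  66→75: 9 bp
  75→81: 6 bp
  81→88: 7 bp
  88→109: 21 bp
  109→116: 7 bp
  116→3 (wrap): 123-116+3 = 10 bp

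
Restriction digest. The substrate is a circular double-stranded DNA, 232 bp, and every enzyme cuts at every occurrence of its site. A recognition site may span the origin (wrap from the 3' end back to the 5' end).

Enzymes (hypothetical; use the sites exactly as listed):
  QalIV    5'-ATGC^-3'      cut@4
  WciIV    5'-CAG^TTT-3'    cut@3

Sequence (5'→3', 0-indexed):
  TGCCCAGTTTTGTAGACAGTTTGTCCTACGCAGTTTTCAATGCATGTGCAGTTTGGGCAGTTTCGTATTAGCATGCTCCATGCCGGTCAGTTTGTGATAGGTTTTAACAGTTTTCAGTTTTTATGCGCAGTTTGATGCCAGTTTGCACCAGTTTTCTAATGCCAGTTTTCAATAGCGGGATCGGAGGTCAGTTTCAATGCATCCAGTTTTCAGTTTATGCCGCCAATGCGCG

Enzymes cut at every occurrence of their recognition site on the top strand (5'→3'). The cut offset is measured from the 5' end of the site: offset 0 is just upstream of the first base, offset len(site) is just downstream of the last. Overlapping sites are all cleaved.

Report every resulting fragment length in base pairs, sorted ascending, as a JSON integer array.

[3,3,4,6,7,7,7,7,7,8,8,9,9,9,9,10,10,10,11,12,14,16,20,26]

Site scan:
  QalIV (ATGC, off=4): starts [39, 72, 79, 122, 134, 158, 196, 216, 225] → cuts [43, 76, 83, 126, 138, 162, 200, 220, 229]
  WciIV (CAGTTT, off=3): starts [4, 16, 30, 48, 57, 87, 107, 114, 127, 138, 148, 162, 188, 203, 210] → cuts [7, 19, 33, 51, 60, 90, 110, 117, 130, 141, 151, 165, 191, 206, 213]

Pooled cuts: [7, 19, 33, 43, 51, 60, 76, 83, 90, 110, 117, 126, 130, 138, 141, 151, 162, 165, 191, 200, 206, 213, 220, 229]

Fragments:
  7→19: 12 bp
  19→33: 14 bp
  33→43: 10 bp
  43→51: 8 bp
  51→60: 9 bp
  60→76: 16 bp
  76→83: 7 bp
  83→90: 7 bp
  90→110: 20 bp
  110→117: 7 bp
  117→126: 9 bp
  126→130: 4 bp
  130→138: 8 bp
  138→141: 3 bp
  141→151: 10 bp
  151→162: 11 bp
  162→165: 3 bp
  165→191: 26 bp
  191→200: 9 bp
  200→206: 6 bp
  206→213: 7 bp
  213→220: 7 bp
  220→229: 9 bp
  229→7 (wrap): 232-229+7 = 10 bp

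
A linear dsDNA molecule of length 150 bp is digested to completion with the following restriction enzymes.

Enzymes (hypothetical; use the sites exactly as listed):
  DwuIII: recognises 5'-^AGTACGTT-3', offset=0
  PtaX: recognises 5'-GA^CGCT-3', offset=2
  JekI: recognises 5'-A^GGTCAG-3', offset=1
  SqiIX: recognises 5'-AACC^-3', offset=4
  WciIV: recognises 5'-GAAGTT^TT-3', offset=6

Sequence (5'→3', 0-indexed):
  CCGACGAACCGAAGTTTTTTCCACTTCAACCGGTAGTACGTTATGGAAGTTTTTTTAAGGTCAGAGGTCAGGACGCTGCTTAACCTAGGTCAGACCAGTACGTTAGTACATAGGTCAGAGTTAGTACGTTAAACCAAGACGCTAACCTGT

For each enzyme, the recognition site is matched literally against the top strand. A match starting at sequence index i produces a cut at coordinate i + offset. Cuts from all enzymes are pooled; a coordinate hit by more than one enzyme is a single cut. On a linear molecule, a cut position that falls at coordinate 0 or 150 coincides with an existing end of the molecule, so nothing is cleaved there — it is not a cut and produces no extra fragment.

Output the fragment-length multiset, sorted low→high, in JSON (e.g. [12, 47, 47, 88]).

[2,3,3,4,6,7,7,8,8,9,10,10,12,13,15,16,17]

Per-enzyme occurrences:
  DwuIII AGTACGTT/0: at [34, 96, 122] ⇒ [34, 96, 122]
  PtaX GACGCT/2: at [71, 137] ⇒ [73, 139]
  JekI AGGTCAG/1: at [57, 64, 86, 111] ⇒ [58, 65, 87, 112]
  SqiIX AACC/4: at [6, 27, 81, 131, 143] ⇒ [10, 31, 85, 135, 147]
  WciIV GAAGTTTT/6: at [10, 45] ⇒ [16, 51]

All cut coordinates (distinct, sorted): [10, 16, 31, 34, 51, 58, 65, 73, 85, 87, 96, 112, 122, 135, 139, 147]

Fragments:
  [0,10): 10 bp
  [10,16): 6 bp
  [16,31): 15 bp
  [31,34): 3 bp
  [34,51): 17 bp
  [51,58): 7 bp
  [58,65): 7 bp
  [65,73): 8 bp
  [73,85): 12 bp
  [85,87): 2 bp
  [87,96): 9 bp
  [96,112): 16 bp
  [112,122): 10 bp
  [122,135): 13 bp
  [135,139): 4 bp
  [139,147): 8 bp
  [147,150): 3 bp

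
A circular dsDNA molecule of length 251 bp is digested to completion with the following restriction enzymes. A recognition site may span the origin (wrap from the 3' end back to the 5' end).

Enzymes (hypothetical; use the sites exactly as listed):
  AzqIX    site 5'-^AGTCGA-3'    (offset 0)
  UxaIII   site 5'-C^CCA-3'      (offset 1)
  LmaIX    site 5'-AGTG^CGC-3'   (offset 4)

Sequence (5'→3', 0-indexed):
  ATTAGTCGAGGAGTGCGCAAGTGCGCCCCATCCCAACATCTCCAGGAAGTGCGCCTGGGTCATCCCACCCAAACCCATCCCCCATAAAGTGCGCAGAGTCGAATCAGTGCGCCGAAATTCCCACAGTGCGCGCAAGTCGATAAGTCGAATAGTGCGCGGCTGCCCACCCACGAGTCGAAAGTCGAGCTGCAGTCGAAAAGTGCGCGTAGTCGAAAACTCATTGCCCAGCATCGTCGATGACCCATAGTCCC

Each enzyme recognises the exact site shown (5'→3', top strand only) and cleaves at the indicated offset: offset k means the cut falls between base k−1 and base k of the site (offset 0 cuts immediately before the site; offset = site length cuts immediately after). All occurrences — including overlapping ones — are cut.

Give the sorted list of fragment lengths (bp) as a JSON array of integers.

[4,4,4,5,5,5,5,5,6,6,7,7,8,8,8,8,9,10,11,11,12,12,12,13,13,17,17,19]

Scan for sites:
  AzqIX AGTCGA/0: at [3, 96, 134, 142, 172, 179, 190, 207] ⇒ [3, 96, 134, 142, 172, 179, 190, 207]
  UxaIII CCCA/1: at [26, 31, 63, 67, 73, 80, 119, 162, 166, 223, 240, 248] ⇒ [27, 32, 64, 68, 74, 81, 120, 163, 167, 224, 241, 249]
  LmaIX AGTGCGC/4: at [11, 19, 47, 87, 105, 124, 150, 198] ⇒ [15, 23, 51, 91, 109, 128, 154, 202]

Pooled cuts: [3, 15, 23, 27, 32, 51, 64, 68, 74, 81, 91, 96, 109, 120, 128, 134, 142, 154, 163, 167, 172, 179, 190, 202, 207, 224, 241, 249]

Fragments:
  3→15: 12 bp
  15→23: 8 bp
  23→27: 4 bp
  27→32: 5 bp
  32→51: 19 bp
  51→64: 13 bp
  64→68: 4 bp
  68→74: 6 bp
  74→81: 7 bp
  81→91: 10 bp
  91→96: 5 bp
  96→109: 13 bp
  109→120: 11 bp
  120→128: 8 bp
  128→134: 6 bp
  134→142: 8 bp
  142→154: 12 bp
  154→163: 9 bp
  163→167: 4 bp
  167→172: 5 bp
  172→179: 7 bp
  179→190: 11 bp
  190→202: 12 bp
  202→207: 5 bp
  207→224: 17 bp
  224→241: 17 bp
  241→249: 8 bp
  249→3 (wrap): 251-249+3 = 5 bp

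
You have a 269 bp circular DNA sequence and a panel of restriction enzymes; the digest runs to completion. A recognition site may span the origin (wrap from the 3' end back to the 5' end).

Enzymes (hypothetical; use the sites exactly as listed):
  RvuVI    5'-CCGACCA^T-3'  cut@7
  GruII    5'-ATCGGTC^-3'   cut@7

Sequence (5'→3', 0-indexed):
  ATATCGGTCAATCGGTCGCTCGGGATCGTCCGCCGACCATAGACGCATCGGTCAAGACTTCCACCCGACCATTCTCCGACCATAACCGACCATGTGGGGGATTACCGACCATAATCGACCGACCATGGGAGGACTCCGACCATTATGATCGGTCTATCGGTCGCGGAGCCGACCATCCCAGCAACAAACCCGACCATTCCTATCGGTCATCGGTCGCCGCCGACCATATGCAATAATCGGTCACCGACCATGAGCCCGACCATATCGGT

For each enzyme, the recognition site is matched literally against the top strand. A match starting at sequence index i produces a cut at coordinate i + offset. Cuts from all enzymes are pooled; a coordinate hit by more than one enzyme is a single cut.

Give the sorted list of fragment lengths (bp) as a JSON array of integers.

Site scan:
  RvuVI (CCGACCAT, off=7): starts [32, 64, 75, 85, 104, 118, 135, 168, 189, 219, 243, 255] → cuts [39, 71, 82, 92, 111, 125, 142, 175, 196, 226, 250, 262]
  GruII (ATCGGTC, off=7): starts [2, 10, 46, 147, 155, 201, 208, 235] → cuts [9, 17, 53, 154, 162, 208, 215, 242]

Pooled cuts: [9, 17, 39, 53, 71, 82, 92, 111, 125, 142, 154, 162, 175, 196, 208, 215, 226, 242, 250, 262]

Fragment lengths:
  9→17: 8 bp
  17→39: 22 bp
  39→53: 14 bp
  53→71: 18 bp
  71→82: 11 bp
  82→92: 10 bp
  92→111: 19 bp
  111→125: 14 bp
  125→142: 17 bp
  142→154: 12 bp
  154→162: 8 bp
  162→175: 13 bp
  175→196: 21 bp
  196→208: 12 bp
  208→215: 7 bp
  215→226: 11 bp
  226→242: 16 bp
  242→250: 8 bp
  250→262: 12 bp
  262→9 (wrap): 269-262+9 = 16 bp

[7,8,8,8,10,11,11,12,12,12,13,14,14,16,16,17,18,19,21,22]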